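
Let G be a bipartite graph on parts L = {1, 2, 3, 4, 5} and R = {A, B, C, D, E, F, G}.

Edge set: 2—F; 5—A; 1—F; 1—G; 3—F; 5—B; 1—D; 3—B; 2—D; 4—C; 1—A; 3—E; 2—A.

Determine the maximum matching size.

For example, pair 1-D, 2-F, 3-E, 4-C, 5-B.
All 5 left vertices are matched, so no larger matching exists.

5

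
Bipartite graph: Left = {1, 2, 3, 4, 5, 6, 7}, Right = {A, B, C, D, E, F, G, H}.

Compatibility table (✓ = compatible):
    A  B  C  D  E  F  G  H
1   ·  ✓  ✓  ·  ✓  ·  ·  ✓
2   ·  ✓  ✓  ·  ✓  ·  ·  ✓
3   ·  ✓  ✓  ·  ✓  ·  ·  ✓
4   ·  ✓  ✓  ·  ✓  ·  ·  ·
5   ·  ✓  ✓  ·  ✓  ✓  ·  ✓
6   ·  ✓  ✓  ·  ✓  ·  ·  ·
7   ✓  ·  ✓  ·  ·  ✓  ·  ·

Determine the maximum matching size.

One maximum matching: 1–H, 2–C, 3–E, 4–B, 5–F, 7–A.
The set {1, 2, 3, 4, 6} has only 4 neighbours ({B, C, E, H}), so by Hall's theorem at most 6 of the 7 left vertices can be matched.

6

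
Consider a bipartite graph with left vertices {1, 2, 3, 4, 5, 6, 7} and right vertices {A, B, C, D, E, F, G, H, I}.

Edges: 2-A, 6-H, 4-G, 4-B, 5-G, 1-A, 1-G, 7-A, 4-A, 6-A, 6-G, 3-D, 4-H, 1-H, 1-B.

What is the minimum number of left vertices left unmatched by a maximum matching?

2

For example, pair 1-B, 2-A, 3-D, 4-H, 5-G.
The set {1, 2, 4, 5, 6, 7} has only 4 neighbours ({A, B, G, H}), so by Hall's theorem at most 5 of the 7 left vertices can be matched.
That matches 5 of the 7, leaving 2 unmatched; no matching can do better.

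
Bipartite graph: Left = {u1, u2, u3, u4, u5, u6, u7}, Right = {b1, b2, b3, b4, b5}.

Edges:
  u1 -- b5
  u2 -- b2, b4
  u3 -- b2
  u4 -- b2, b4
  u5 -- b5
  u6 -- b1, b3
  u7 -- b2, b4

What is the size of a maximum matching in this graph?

A valid assignment of size 4: u1-b5, u2-b4, u3-b2, u6-b3.
The set {u1, u2, u3, u4, u5, u7} has only 3 neighbours ({b2, b4, b5}), so by Hall's theorem at most 4 of the 7 left vertices can be matched.

4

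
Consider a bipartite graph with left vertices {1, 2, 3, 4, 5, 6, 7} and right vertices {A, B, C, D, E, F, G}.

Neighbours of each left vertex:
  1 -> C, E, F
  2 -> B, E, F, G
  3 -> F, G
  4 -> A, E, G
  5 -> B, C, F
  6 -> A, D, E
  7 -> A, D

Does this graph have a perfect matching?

Yes

A valid assignment of size 7: 1–C, 2–B, 3–G, 4–A, 5–F, 6–E, 7–D.
All 7 left vertices are covered.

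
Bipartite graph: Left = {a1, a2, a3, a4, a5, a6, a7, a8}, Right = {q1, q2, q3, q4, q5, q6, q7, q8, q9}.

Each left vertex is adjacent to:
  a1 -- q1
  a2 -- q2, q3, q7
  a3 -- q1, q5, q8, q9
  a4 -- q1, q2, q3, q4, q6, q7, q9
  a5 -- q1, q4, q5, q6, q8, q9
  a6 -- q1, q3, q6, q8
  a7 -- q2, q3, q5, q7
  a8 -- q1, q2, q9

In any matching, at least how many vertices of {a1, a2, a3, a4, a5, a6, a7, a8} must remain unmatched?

For example, pair a1-q1, a2-q3, a3-q5, a4-q6, a5-q9, a6-q8, a7-q7, a8-q2.
This saturates every left vertex, so 8 is the maximum.
That matches 8 of the 8, leaving 0 unmatched; no matching can do better.

0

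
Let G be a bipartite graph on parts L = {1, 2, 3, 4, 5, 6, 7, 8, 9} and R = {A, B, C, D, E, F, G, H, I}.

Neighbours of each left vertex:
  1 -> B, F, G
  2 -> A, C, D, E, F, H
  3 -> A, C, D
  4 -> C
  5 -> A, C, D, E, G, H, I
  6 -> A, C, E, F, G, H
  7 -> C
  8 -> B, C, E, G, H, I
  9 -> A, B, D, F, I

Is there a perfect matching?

The set {4, 7} has only 1 neighbour ({C}), so by Hall's theorem at most 8 of the 9 left vertices can be matched.
Hence no matching covers every left vertex.

No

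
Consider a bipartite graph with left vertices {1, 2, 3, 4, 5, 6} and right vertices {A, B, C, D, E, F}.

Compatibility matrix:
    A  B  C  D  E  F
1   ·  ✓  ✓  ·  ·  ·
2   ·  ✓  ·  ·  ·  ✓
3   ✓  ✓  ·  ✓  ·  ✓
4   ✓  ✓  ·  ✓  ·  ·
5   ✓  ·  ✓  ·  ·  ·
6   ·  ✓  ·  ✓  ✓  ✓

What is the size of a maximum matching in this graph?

6

For example, pair 1–B, 2–F, 3–A, 4–D, 5–C, 6–E.
This saturates every left vertex, so 6 is the maximum.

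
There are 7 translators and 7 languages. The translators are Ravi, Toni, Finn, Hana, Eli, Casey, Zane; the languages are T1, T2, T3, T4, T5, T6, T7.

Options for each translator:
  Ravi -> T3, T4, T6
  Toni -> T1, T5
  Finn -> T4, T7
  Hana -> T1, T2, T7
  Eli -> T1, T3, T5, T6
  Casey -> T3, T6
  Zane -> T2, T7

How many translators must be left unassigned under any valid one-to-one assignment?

0

One maximum matching: Ravi→T6, Toni→T1, Finn→T4, Hana→T2, Eli→T5, Casey→T3, Zane→T7.
This saturates every translator, so 7 is the maximum.
That matches 7 of the 7, leaving 0 unmatched; no matching can do better.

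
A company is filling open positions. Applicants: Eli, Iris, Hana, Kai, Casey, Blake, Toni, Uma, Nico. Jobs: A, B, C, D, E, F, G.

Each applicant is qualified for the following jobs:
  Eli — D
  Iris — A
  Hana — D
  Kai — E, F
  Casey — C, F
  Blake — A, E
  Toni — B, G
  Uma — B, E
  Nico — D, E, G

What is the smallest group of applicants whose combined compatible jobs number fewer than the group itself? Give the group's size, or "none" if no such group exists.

Take S = {Eli, Hana}. Its neighbourhood is {D}, so |N(S)| = 1 < |S| = 2.
No single vertex violates Hall's condition since each has at least one neighbour, so 2 is the minimum.

2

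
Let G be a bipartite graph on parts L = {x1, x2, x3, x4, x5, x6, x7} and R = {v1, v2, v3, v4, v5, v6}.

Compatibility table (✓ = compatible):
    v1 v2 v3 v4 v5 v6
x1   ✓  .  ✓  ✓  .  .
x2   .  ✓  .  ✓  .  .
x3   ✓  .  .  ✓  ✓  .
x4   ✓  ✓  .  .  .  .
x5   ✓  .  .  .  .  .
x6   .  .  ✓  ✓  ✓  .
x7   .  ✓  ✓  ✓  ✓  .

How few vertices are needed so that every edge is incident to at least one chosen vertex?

5

A maximum matching has 5 edges (e.g. x1–v3, x2–v4, x3–v5, x4–v2, x5–v1).
By König's theorem the minimum vertex cover has the same size. One such cover is {v1, v2, v3, v4, v5}.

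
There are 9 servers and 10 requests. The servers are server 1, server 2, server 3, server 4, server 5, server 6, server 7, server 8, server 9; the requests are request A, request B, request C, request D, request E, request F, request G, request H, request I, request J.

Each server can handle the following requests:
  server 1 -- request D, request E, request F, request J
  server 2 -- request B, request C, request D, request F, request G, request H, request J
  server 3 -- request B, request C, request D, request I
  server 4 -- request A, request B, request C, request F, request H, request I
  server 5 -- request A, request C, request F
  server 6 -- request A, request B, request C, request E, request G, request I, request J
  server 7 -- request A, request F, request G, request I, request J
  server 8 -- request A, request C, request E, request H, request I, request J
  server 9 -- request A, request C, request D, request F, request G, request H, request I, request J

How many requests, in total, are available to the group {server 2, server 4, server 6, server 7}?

The union of neighbours of {server 2, server 4, server 6, server 7} is {request A, request B, request C, request D, request E, request F, request G, request H, request I, request J}, which has 10 elements.
Since |N(S)| = 10 ≥ |S| = 4, Hall's condition holds for this subset.

10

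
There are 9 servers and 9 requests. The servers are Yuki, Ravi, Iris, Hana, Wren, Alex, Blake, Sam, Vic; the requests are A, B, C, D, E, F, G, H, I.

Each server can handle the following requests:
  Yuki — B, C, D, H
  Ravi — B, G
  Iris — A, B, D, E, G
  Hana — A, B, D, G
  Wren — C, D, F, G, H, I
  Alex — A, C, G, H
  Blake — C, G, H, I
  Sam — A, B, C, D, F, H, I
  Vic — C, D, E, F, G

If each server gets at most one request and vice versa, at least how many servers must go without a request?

A valid assignment of size 9: Yuki–C, Ravi–B, Iris–E, Hana–D, Wren–F, Alex–H, Blake–I, Sam–A, Vic–G.
All 9 servers are matched, so no larger matching exists.
That matches 9 of the 9, leaving 0 unmatched; no matching can do better.

0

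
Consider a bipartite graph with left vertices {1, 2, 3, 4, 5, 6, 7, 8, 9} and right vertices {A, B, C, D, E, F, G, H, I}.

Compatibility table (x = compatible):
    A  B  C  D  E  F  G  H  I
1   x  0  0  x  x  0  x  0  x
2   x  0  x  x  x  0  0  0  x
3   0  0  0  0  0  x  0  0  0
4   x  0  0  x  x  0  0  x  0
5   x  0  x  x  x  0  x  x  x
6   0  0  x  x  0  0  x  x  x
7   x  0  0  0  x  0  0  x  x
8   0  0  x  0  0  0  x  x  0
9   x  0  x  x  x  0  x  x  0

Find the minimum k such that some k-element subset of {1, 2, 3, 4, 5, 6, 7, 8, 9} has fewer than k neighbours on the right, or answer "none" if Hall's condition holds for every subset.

Take S = {1, 2, 4, 5, 6, 7, 8, 9}. Its neighbourhood is {A, C, D, E, G, H, I}, so |N(S)| = 7 < |S| = 8.
Every subset of size less than 8 has at least as many neighbours as members, so 8 is the minimum.

8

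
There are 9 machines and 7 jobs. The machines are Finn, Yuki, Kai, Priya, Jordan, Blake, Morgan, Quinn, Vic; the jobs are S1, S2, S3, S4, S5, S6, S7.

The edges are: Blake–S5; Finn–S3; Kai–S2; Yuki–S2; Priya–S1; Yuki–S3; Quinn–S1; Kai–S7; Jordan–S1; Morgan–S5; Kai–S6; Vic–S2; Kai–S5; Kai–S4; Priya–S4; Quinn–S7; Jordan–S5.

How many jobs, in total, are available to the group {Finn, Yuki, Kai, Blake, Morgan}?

The union of neighbours of {Finn, Yuki, Kai, Blake, Morgan} is {S2, S3, S4, S5, S6, S7}, which has 6 elements.
Since |N(S)| = 6 ≥ |S| = 5, Hall's condition holds for this subset.

6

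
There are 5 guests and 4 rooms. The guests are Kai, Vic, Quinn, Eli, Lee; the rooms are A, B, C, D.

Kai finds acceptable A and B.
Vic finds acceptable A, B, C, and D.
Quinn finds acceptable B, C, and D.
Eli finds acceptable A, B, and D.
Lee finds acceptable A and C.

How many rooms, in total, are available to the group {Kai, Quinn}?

The union of neighbours of {Kai, Quinn} is {A, B, C, D}, which has 4 elements.
Since |N(S)| = 4 ≥ |S| = 2, Hall's condition holds for this subset.

4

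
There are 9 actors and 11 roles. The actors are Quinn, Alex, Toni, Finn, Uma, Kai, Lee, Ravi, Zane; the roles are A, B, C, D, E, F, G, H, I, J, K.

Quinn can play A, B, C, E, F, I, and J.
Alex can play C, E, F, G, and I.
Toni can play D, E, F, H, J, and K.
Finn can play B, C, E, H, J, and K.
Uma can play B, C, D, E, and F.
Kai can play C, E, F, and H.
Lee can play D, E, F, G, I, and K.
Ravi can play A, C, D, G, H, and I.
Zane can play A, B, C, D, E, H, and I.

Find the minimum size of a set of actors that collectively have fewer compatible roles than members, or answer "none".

none

A matching saturating every actor exists, for instance Quinn→J, Alex→I, Toni→K, Finn→B, Uma→F, Kai→E, Lee→G, Ravi→H, Zane→A.
By Hall's marriage theorem, this means |N(S)| ≥ |S| for every subset S, so no violating subset exists.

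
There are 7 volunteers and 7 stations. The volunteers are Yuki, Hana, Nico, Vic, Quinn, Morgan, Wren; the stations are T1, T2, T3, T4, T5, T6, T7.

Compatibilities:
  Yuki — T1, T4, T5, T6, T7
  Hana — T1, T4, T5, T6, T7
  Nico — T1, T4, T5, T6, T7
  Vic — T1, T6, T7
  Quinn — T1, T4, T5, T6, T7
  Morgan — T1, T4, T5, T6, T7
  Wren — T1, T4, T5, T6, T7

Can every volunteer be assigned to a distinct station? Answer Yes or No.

No

The set {Yuki, Hana, Nico, Vic, Quinn, Morgan, Wren} has only 5 neighbours ({T1, T4, T5, T6, T7}), so by Hall's theorem at most 5 of the 7 volunteers can be matched.
Hence no matching covers every volunteer.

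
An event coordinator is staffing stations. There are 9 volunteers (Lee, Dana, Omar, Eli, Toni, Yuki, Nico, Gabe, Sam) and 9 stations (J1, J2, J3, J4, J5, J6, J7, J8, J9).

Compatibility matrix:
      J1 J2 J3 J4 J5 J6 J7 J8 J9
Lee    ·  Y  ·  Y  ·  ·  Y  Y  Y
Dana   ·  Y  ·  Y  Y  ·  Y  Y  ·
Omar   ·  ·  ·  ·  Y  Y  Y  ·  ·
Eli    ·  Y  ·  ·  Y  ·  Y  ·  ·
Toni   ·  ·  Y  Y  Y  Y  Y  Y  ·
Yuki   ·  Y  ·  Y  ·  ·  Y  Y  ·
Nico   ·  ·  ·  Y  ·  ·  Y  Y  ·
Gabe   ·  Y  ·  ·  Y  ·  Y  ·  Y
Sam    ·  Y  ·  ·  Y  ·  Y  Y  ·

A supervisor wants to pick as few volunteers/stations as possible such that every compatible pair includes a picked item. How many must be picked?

{Omar, Toni, J2, J4, J5, J7, J8, J9} is a vertex cover of size 8: every edge has an endpoint in this set.
No smaller cover exists because Lee–J2, Dana–J7, Omar–J6, Eli–J5, Toni–J3, Yuki–J4, Nico–J8, Gabe–J9 is a matching of size 8, and a cover must include an endpoint of each of these disjoint edges (König's theorem).

8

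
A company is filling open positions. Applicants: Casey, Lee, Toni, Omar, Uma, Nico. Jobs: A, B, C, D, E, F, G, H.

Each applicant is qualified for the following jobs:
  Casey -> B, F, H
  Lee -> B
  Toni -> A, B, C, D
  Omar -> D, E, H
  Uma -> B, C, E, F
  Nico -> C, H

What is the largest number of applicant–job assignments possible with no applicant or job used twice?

6

A valid assignment of size 6: Casey-H, Lee-B, Toni-D, Omar-E, Uma-F, Nico-C.
This saturates every applicant, so 6 is the maximum.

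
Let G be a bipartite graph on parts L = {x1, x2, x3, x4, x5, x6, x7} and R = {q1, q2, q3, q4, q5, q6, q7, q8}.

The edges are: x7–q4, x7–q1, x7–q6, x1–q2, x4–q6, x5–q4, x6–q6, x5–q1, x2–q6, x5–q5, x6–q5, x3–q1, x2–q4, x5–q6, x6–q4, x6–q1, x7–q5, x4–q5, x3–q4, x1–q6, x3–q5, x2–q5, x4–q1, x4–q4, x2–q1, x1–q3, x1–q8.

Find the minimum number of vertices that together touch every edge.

A maximum matching has 5 edges (e.g. x1–q2, x2–q5, x3–q1, x4–q4, x5–q6).
By König's theorem the minimum vertex cover has the same size. One such cover is {x1, q1, q4, q5, q6}.

5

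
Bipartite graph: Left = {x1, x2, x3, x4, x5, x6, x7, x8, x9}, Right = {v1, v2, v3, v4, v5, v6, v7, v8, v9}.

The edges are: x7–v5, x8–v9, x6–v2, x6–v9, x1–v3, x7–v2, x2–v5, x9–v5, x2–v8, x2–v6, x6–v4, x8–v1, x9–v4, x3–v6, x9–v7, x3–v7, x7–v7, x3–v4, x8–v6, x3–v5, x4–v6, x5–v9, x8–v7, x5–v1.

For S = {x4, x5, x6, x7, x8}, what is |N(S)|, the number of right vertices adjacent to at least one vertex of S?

The union of neighbours of {x4, x5, x6, x7, x8} is {v1, v2, v4, v5, v6, v7, v9}, which has 7 elements.
Since |N(S)| = 7 ≥ |S| = 5, Hall's condition holds for this subset.

7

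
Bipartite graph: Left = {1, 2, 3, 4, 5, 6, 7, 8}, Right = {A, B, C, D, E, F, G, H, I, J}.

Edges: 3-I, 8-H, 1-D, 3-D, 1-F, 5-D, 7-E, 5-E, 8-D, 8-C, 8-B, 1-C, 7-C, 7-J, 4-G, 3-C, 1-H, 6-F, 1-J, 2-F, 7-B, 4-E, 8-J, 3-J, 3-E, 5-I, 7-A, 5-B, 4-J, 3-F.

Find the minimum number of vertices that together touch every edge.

The 7 edges 1–H, 2–F, 3–E, 4–G, 5–B, 7–A, 8–J form a matching, so any vertex cover needs at least 7 vertices (one per matched edge).
Conversely {1, 3, 4, 5, 7, 8, F} meets every edge and has exactly 7 vertices, so 7 is optimal.

7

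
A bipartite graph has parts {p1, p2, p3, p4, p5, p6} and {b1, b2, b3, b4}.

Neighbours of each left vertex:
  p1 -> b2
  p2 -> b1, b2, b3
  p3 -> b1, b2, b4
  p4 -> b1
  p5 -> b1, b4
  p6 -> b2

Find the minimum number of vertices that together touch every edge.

4

The 4 edges p1–b2, p2–b3, p3–b4, p4–b1 form a matching, so any vertex cover needs at least 4 vertices (one per matched edge).
Conversely {p2, b1, b2, b4} meets every edge and has exactly 4 vertices, so 4 is optimal.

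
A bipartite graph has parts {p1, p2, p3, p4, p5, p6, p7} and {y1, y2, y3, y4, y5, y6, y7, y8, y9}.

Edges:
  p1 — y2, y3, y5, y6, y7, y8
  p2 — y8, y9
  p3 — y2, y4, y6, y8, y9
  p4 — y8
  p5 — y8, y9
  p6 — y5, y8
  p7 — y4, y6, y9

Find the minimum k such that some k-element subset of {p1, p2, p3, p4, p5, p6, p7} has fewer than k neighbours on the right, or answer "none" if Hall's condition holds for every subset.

Take S = {p2, p4, p5}. Its neighbourhood is {y8, y9}, so |N(S)| = 2 < |S| = 3.
Every subset of size less than 3 has at least as many neighbours as members, so 3 is the minimum.

3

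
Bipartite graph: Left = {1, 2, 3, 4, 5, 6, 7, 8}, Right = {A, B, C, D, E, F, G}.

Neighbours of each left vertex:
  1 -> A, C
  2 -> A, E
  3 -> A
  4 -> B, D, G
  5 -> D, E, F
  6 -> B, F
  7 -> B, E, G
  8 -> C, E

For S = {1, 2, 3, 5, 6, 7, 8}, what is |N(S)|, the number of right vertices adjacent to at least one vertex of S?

The union of neighbours of {1, 2, 3, 5, 6, 7, 8} is {A, B, C, D, E, F, G}, which has 7 elements.
Since |N(S)| = 7 ≥ |S| = 7, Hall's condition holds for this subset.

7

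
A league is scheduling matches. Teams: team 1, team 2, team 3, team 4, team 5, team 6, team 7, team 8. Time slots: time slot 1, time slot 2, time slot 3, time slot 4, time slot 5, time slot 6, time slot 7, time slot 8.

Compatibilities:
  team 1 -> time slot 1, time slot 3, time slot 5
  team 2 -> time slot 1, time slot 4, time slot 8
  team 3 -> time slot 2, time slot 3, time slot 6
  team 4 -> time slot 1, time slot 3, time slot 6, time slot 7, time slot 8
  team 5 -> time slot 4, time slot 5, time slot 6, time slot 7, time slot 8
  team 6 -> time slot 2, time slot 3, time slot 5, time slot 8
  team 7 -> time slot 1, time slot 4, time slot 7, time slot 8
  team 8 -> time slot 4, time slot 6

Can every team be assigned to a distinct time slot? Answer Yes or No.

One maximum matching: team 1–time slot 3, team 2–time slot 1, team 3–time slot 6, team 4–time slot 7, team 5–time slot 5, team 6–time slot 2, team 7–time slot 8, team 8–time slot 4.
All 8 teams are covered.

Yes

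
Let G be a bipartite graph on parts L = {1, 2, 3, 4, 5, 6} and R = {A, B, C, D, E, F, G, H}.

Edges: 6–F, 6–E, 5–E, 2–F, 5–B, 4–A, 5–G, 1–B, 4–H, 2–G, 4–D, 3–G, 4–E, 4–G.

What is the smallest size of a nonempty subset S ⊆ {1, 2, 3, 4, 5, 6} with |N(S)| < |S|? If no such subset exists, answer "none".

5

Take S = {1, 2, 3, 5, 6}. Its neighbourhood is {B, E, F, G}, so |N(S)| = 4 < |S| = 5.
Every subset of size less than 5 has at least as many neighbours as members, so 5 is the minimum.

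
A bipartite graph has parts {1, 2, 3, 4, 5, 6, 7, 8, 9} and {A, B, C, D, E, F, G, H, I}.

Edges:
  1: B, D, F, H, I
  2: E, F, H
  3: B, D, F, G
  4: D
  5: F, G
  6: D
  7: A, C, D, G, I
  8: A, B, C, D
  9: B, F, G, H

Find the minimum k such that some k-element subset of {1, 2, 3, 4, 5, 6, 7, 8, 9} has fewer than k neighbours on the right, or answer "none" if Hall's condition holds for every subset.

Take S = {4, 6}. Its neighbourhood is {D}, so |N(S)| = 1 < |S| = 2.
No single vertex violates Hall's condition since each has at least one neighbour, so 2 is the minimum.

2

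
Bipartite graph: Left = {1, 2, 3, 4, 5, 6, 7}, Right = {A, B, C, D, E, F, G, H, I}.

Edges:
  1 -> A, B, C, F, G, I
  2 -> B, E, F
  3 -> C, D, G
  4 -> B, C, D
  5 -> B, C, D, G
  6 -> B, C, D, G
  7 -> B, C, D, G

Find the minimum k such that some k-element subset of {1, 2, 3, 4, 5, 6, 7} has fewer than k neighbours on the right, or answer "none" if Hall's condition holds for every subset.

Take S = {3, 4, 5, 6, 7}. Its neighbourhood is {B, C, D, G}, so |N(S)| = 4 < |S| = 5.
Every subset of size less than 5 has at least as many neighbours as members, so 5 is the minimum.

5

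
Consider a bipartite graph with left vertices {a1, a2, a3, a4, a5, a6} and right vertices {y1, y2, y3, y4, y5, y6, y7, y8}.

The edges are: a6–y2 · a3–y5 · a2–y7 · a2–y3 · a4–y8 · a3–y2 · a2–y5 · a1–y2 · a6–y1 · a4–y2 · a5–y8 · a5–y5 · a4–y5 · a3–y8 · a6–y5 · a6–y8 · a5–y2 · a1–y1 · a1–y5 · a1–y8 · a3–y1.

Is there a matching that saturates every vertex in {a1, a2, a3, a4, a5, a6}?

The set {a1, a3, a4, a5, a6} has only 4 neighbours ({y1, y2, y5, y8}), so by Hall's theorem at most 5 of the 6 left vertices can be matched.
Hence no matching covers every left vertex.

No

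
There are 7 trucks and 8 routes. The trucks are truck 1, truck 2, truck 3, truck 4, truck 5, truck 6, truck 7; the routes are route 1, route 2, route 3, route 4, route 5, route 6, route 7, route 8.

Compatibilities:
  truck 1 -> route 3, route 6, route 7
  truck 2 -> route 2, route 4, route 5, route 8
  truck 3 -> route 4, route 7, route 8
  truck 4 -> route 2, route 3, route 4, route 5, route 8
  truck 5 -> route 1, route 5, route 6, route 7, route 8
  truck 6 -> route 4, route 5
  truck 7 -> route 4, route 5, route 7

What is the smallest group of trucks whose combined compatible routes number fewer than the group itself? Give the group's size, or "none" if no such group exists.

A matching saturating every truck exists, for instance truck 1→route 6, truck 2→route 2, truck 3→route 4, truck 4→route 3, truck 5→route 8, truck 6→route 5, truck 7→route 7.
By Hall's marriage theorem, this means |N(S)| ≥ |S| for every subset S, so no violating subset exists.

none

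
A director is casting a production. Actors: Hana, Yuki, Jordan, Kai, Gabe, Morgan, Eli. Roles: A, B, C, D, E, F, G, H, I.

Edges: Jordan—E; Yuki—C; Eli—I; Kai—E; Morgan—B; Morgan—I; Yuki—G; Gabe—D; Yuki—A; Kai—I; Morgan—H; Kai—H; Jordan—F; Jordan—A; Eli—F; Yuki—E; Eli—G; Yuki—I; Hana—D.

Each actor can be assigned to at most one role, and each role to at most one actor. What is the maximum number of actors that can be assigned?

6

For example, pair Hana-D, Yuki-G, Jordan-E, Kai-H, Morgan-B, Eli-F.
The set {Hana, Gabe} has only 1 neighbour ({D}), so by Hall's theorem at most 6 of the 7 actors can be matched.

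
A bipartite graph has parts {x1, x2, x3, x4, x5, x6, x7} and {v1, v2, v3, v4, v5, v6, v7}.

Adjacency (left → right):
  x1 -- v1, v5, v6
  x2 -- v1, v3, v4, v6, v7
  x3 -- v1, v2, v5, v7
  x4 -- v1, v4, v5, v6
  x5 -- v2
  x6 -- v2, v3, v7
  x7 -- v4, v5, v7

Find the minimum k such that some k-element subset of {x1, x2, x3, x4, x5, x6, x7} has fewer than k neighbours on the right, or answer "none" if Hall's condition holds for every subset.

none

A matching saturating every left vertex exists, for instance x1→v1, x2→v6, x3→v5, x4→v4, x5→v2, x6→v3, x7→v7.
By Hall's marriage theorem, this means |N(S)| ≥ |S| for every subset S, so no violating subset exists.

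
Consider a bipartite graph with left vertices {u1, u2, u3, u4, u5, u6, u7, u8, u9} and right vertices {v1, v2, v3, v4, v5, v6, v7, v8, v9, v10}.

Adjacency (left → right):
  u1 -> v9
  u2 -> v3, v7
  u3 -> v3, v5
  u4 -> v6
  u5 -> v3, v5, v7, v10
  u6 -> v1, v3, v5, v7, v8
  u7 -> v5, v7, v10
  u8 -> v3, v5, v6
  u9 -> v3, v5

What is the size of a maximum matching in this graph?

7

For example, pair u1→v9, u2→v3, u3→v5, u4→v6, u5→v7, u6→v1, u7→v10.
The set {u2, u3, u4, u5, u7, u8, u9} has only 5 neighbours ({v10, v3, v5, v6, v7}), so by Hall's theorem at most 7 of the 9 left vertices can be matched.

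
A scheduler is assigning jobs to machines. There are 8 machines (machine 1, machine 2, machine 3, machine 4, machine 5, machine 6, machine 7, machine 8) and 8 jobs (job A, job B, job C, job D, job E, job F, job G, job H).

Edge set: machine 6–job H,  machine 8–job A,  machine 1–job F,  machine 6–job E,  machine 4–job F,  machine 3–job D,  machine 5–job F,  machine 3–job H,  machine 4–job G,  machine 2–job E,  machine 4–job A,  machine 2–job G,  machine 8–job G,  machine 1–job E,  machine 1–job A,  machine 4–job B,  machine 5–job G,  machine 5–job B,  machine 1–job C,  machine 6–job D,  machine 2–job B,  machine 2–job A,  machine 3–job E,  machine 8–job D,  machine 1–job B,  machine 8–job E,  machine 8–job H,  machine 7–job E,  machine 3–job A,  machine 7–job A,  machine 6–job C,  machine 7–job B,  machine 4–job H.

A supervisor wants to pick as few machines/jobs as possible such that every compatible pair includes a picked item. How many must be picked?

8

{machine 1, machine 2, machine 3, machine 4, machine 5, machine 6, machine 7, machine 8} is a vertex cover of size 8: every edge has an endpoint in this set.
No smaller cover exists because machine 1–job C, machine 2–job G, machine 3–job A, machine 4–job B, machine 5–job F, machine 6–job H, machine 7–job E, machine 8–job D is a matching of size 8, and a cover must include an endpoint of each of these disjoint edges (König's theorem).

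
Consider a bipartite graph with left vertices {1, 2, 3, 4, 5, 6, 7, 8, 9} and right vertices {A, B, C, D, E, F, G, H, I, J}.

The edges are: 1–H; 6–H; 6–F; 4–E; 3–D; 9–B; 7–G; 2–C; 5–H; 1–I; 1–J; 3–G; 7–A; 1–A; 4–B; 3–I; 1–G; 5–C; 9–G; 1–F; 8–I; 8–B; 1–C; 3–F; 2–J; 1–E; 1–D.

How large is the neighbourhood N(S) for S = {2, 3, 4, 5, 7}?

The union of neighbours of {2, 3, 4, 5, 7} is {A, B, C, D, E, F, G, H, I, J}, which has 10 elements.
Since |N(S)| = 10 ≥ |S| = 5, Hall's condition holds for this subset.

10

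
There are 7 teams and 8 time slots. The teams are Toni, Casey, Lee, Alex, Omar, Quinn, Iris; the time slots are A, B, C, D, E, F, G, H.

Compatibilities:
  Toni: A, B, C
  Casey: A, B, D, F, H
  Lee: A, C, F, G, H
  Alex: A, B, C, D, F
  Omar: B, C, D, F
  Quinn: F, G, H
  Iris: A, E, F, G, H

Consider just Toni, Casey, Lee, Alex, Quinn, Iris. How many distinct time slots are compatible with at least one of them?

8

The union of neighbours of {Toni, Casey, Lee, Alex, Quinn, Iris} is {A, B, C, D, E, F, G, H}, which has 8 elements.
Since |N(S)| = 8 ≥ |S| = 6, Hall's condition holds for this subset.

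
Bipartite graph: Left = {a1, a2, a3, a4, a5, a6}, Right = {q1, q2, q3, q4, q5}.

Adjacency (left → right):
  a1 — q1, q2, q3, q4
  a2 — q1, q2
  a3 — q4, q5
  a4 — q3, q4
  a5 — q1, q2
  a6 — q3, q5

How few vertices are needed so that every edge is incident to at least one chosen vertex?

{q1, q2, q3, q4, q5} is a vertex cover of size 5: every edge has an endpoint in this set.
No smaller cover exists because a1–q4, a2–q1, a3–q5, a4–q3, a5–q2 is a matching of size 5, and a cover must include an endpoint of each of these disjoint edges (König's theorem).

5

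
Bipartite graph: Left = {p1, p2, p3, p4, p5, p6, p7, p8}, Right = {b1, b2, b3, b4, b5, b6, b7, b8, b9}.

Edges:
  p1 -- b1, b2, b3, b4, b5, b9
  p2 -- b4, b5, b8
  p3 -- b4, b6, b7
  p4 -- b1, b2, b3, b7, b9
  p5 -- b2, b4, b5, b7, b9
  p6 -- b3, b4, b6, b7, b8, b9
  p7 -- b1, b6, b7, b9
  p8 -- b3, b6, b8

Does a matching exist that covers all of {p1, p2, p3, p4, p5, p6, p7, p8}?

Yes

For example, pair p1-b1, p2-b5, p3-b7, p4-b2, p5-b4, p6-b8, p7-b6, p8-b3.
Every left vertex is matched, so this matching saturates all of them.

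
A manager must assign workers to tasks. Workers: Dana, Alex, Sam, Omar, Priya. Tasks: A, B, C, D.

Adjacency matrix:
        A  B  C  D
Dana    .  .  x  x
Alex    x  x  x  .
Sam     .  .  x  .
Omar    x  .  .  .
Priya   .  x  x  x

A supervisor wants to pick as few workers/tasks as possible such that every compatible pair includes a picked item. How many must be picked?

4

A maximum matching has 4 edges (e.g. Dana–D, Alex–B, Sam–C, Omar–A).
By König's theorem the minimum vertex cover has the same size. One such cover is {A, B, C, D}.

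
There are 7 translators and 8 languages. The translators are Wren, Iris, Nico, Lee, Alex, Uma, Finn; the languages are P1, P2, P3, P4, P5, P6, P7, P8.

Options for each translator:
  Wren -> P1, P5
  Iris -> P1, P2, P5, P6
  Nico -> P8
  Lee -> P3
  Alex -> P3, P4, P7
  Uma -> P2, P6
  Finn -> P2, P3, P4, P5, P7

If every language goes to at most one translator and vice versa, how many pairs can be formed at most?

A valid assignment of size 7: Wren–P5, Iris–P1, Nico–P8, Lee–P3, Alex–P7, Uma–P6, Finn–P2.
All 7 translators are matched, so no larger matching exists.

7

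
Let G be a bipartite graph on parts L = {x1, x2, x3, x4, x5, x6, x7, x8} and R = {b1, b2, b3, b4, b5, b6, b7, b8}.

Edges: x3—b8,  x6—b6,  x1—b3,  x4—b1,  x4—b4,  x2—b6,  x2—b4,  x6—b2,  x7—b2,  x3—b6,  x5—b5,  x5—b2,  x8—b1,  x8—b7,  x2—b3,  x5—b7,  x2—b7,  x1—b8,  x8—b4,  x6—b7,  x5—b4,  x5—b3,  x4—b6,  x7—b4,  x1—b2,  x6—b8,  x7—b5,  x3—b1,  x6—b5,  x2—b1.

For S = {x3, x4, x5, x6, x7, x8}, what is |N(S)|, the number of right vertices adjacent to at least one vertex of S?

8

The union of neighbours of {x3, x4, x5, x6, x7, x8} is {b1, b2, b3, b4, b5, b6, b7, b8}, which has 8 elements.
Since |N(S)| = 8 ≥ |S| = 6, Hall's condition holds for this subset.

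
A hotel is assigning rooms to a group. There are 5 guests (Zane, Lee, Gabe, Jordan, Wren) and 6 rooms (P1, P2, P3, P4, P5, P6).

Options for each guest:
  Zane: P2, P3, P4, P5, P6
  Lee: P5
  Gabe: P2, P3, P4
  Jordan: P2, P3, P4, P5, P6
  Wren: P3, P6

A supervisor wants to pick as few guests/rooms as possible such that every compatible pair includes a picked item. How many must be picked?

5

{Zane, Lee, Gabe, Jordan, Wren} is a vertex cover of size 5: every edge has an endpoint in this set.
No smaller cover exists because Zane–P2, Lee–P5, Gabe–P4, Jordan–P3, Wren–P6 is a matching of size 5, and a cover must include an endpoint of each of these disjoint edges (König's theorem).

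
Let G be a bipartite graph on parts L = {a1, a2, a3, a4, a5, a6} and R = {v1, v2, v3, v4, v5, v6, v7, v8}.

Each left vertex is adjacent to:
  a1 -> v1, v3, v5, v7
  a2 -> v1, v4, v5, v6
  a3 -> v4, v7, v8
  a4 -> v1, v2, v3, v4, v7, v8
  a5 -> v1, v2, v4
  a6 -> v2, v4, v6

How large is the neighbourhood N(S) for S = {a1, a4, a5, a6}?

8

The union of neighbours of {a1, a4, a5, a6} is {v1, v2, v3, v4, v5, v6, v7, v8}, which has 8 elements.
Since |N(S)| = 8 ≥ |S| = 4, Hall's condition holds for this subset.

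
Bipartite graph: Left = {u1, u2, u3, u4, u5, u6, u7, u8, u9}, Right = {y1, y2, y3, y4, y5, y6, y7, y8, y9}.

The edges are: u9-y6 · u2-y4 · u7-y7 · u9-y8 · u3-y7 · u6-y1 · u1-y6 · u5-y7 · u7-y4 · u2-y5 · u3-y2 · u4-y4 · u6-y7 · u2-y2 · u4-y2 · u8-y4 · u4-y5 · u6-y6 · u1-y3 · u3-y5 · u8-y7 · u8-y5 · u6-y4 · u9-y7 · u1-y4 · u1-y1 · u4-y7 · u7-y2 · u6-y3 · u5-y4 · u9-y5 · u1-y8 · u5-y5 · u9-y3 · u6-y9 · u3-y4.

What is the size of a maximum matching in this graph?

7

For example, pair u1-y1, u2-y4, u3-y5, u4-y2, u5-y7, u6-y3, u9-y6.
The set {u2, u3, u4, u5, u7, u8} has only 4 neighbours ({y2, y4, y5, y7}), so by Hall's theorem at most 7 of the 9 left vertices can be matched.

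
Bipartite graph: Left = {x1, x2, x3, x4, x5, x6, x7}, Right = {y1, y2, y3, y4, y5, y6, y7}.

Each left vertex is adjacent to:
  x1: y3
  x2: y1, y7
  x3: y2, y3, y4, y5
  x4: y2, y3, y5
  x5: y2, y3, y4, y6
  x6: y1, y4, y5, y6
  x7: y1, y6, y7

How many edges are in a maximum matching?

One maximum matching: x1-y3, x2-y1, x3-y2, x4-y5, x5-y6, x6-y4, x7-y7.
This saturates every left vertex, so 7 is the maximum.

7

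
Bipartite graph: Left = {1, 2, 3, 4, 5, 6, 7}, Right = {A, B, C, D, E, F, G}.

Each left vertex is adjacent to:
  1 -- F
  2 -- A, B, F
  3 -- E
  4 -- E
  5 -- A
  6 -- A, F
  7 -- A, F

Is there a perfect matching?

No

The set {1, 3, 4, 5, 6, 7} has only 3 neighbours ({A, E, F}), so by Hall's theorem at most 4 of the 7 left vertices can be matched.
Hence no matching covers every left vertex.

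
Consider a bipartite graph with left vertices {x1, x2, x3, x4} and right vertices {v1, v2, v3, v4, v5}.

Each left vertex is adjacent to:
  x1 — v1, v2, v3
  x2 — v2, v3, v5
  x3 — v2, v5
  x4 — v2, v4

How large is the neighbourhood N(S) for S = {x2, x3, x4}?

4

The union of neighbours of {x2, x3, x4} is {v2, v3, v4, v5}, which has 4 elements.
Since |N(S)| = 4 ≥ |S| = 3, Hall's condition holds for this subset.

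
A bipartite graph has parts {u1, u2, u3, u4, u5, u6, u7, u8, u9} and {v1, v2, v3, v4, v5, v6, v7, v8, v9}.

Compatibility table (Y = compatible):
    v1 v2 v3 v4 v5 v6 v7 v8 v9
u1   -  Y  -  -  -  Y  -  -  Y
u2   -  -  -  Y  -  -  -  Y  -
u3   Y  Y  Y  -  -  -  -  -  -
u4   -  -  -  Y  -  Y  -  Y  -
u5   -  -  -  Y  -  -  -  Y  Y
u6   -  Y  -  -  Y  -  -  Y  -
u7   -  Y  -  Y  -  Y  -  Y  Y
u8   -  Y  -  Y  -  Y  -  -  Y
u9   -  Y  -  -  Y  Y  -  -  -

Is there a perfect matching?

The set {u1, u2, u4, u5, u6, u7, u8, u9} has only 6 neighbours ({v2, v4, v5, v6, v8, v9}), so by Hall's theorem at most 7 of the 9 left vertices can be matched.
Hence no matching covers every left vertex.

No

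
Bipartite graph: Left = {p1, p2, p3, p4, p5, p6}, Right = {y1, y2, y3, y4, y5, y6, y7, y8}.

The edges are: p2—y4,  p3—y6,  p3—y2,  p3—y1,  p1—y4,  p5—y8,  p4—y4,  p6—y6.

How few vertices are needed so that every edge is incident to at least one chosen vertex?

{p3, p5, p6, y4} is a vertex cover of size 4: every edge has an endpoint in this set.
No smaller cover exists because p1–y4, p3–y1, p5–y8, p6–y6 is a matching of size 4, and a cover must include an endpoint of each of these disjoint edges (König's theorem).

4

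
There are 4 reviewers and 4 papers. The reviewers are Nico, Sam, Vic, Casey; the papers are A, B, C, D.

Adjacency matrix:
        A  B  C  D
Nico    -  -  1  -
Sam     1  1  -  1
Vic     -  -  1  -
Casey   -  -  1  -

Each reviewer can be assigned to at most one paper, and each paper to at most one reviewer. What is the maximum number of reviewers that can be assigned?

For example, pair Nico–C, Sam–B.
The set {Nico, Vic, Casey} has only 1 neighbour ({C}), so by Hall's theorem at most 2 of the 4 reviewers can be matched.

2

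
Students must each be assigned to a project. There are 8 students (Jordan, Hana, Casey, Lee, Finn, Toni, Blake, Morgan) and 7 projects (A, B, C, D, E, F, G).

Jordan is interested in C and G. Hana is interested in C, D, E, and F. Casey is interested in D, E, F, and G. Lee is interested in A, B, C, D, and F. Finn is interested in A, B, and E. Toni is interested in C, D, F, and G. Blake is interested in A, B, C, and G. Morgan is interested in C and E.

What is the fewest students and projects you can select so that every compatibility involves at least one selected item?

7

A maximum matching has 7 edges (e.g. Jordan–G, Hana–C, Casey–D, Lee–A, Finn–E, Toni–F, Blake–B).
By König's theorem the minimum vertex cover has the same size. One such cover is {A, B, C, D, E, F, G}.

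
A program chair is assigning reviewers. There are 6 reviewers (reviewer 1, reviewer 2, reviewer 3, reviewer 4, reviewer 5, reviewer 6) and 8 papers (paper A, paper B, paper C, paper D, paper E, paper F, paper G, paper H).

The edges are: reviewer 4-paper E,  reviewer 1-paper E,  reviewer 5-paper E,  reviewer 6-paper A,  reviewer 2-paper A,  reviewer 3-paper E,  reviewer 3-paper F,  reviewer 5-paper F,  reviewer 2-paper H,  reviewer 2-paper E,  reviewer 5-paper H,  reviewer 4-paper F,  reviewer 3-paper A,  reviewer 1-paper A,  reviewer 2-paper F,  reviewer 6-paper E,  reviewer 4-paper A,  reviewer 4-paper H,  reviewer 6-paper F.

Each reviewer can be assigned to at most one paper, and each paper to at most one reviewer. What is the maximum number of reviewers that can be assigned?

4

One maximum matching: reviewer 1-paper A, reviewer 2-paper H, reviewer 3-paper F, reviewer 4-paper E.
The set {reviewer 1, reviewer 2, reviewer 3, reviewer 4, reviewer 5, reviewer 6} has only 4 neighbours ({paper A, paper E, paper F, paper H}), so by Hall's theorem at most 4 of the 6 reviewers can be matched.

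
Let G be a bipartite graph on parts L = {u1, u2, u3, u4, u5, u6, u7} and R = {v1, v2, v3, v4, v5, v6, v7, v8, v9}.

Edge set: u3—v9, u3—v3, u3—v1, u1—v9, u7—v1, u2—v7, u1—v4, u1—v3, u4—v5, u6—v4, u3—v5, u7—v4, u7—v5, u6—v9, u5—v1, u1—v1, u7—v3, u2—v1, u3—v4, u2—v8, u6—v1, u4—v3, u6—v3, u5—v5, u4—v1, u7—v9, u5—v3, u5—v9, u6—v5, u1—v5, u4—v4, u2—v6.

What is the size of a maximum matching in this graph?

A valid assignment of size 6: u1–v1, u2–v6, u3–v5, u4–v4, u5–v9, u6–v3.
The set {u1, u3, u4, u5, u6, u7} has only 5 neighbours ({v1, v3, v4, v5, v9}), so by Hall's theorem at most 6 of the 7 left vertices can be matched.

6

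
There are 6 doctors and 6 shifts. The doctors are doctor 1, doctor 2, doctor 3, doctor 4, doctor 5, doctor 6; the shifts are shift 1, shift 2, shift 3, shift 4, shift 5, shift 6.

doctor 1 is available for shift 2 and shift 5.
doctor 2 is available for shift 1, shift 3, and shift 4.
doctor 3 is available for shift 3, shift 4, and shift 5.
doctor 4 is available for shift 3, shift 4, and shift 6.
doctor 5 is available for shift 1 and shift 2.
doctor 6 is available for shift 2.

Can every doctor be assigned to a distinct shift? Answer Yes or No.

Yes

A valid assignment of size 6: doctor 1→shift 5, doctor 2→shift 4, doctor 3→shift 3, doctor 4→shift 6, doctor 5→shift 1, doctor 6→shift 2.
All 6 doctors are covered.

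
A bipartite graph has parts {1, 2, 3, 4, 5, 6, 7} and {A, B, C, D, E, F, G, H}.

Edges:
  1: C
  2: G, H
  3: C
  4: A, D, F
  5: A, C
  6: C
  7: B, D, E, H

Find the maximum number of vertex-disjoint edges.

One maximum matching: 1-C, 2-G, 4-F, 5-A, 7-B.
The set {1, 3, 6} has only 1 neighbour ({C}), so by Hall's theorem at most 5 of the 7 left vertices can be matched.

5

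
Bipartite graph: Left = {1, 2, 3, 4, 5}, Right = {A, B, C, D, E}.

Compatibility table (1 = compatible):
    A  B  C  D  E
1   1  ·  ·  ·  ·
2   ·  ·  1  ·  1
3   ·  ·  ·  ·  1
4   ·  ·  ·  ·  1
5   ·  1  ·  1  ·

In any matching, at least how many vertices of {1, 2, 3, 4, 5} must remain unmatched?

One maximum matching: 1-A, 2-C, 3-E, 5-B.
The set {3, 4} has only 1 neighbour ({E}), so by Hall's theorem at most 4 of the 5 left vertices can be matched.
That matches 4 of the 5, leaving 1 unmatched; no matching can do better.

1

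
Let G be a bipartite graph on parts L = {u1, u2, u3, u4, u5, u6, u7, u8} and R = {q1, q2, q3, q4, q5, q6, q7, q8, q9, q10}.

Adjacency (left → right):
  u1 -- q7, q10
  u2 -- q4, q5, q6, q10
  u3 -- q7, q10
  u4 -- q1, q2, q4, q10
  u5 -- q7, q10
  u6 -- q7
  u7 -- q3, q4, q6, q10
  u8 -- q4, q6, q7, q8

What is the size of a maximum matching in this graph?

One maximum matching: u1→q10, u2→q5, u3→q7, u4→q2, u7→q4, u8→q6.
The set {u1, u3, u5, u6} has only 2 neighbours ({q10, q7}), so by Hall's theorem at most 6 of the 8 left vertices can be matched.

6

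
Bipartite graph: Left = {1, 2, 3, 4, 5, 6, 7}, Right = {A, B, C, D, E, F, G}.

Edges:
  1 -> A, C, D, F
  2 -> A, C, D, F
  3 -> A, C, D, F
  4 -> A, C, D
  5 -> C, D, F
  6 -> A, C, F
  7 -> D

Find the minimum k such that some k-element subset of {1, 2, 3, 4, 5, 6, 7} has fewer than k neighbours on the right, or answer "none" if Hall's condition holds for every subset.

5

Take S = {1, 2, 3, 4, 5}. Its neighbourhood is {A, C, D, F}, so |N(S)| = 4 < |S| = 5.
Every subset of size less than 5 has at least as many neighbours as members, so 5 is the minimum.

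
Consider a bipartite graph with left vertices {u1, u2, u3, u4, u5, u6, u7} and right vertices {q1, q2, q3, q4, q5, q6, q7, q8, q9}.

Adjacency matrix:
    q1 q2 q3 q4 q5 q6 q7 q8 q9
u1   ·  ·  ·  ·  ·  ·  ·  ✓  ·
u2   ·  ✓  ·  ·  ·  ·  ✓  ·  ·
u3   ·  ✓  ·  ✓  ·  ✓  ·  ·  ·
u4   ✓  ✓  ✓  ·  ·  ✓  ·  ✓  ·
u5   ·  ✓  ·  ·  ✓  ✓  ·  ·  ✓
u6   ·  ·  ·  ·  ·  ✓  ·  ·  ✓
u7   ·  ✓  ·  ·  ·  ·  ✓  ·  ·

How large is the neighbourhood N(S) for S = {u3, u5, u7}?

6

The union of neighbours of {u3, u5, u7} is {q2, q4, q5, q6, q7, q9}, which has 6 elements.
Since |N(S)| = 6 ≥ |S| = 3, Hall's condition holds for this subset.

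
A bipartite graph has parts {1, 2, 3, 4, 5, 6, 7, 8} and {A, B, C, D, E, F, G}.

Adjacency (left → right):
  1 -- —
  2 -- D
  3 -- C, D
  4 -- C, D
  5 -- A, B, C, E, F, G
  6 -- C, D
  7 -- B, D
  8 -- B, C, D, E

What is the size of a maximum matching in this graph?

One maximum matching: 2–D, 3–C, 5–G, 7–B, 8–E.
The set {1, 2, 3, 4, 6} has only 2 neighbours ({C, D}), so by Hall's theorem at most 5 of the 8 left vertices can be matched.

5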